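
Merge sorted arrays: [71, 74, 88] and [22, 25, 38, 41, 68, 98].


Take 22 from B
Take 25 from B
Take 38 from B
Take 41 from B
Take 68 from B
Take 71 from A
Take 74 from A
Take 88 from A

Merged: [22, 25, 38, 41, 68, 71, 74, 88, 98]


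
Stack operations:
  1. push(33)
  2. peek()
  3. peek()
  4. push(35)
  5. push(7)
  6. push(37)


push(33) -> [33]
peek()->33
peek()->33
push(35) -> [33, 35]
push(7) -> [33, 35, 7]
push(37) -> [33, 35, 7, 37]

Final stack: [33, 35, 7, 37]


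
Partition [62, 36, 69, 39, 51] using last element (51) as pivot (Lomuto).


Pivot: 51
  36 <= 51: swap -> [36, 62, 69, 39, 51]
  39 <= 51: swap -> [36, 39, 69, 62, 51]
Place pivot at 2: [36, 39, 51, 62, 69]

Partitioned: [36, 39, 51, 62, 69]


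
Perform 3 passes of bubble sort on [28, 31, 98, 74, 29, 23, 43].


Initial: [28, 31, 98, 74, 29, 23, 43]
Pass 1: [28, 31, 74, 29, 23, 43, 98] (4 swaps)
Pass 2: [28, 31, 29, 23, 43, 74, 98] (3 swaps)
Pass 3: [28, 29, 23, 31, 43, 74, 98] (2 swaps)

After 3 passes: [28, 29, 23, 31, 43, 74, 98]


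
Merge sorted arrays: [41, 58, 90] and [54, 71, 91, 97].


Take 41 from A
Take 54 from B
Take 58 from A
Take 71 from B
Take 90 from A

Merged: [41, 54, 58, 71, 90, 91, 97]


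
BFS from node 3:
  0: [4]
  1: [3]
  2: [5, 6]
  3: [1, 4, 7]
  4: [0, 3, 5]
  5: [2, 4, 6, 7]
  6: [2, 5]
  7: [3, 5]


Visit 3, enqueue [1, 4, 7]
Visit 1, enqueue []
Visit 4, enqueue [0, 5]
Visit 7, enqueue []
Visit 0, enqueue []
Visit 5, enqueue [2, 6]
Visit 2, enqueue []
Visit 6, enqueue []

BFS order: [3, 1, 4, 7, 0, 5, 2, 6]


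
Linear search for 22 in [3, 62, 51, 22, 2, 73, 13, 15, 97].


i=0: 3!=22
i=1: 62!=22
i=2: 51!=22
i=3: 22==22 found!

Found at 3, 4 comps


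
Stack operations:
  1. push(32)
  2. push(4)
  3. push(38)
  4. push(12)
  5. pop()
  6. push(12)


push(32) -> [32]
push(4) -> [32, 4]
push(38) -> [32, 4, 38]
push(12) -> [32, 4, 38, 12]
pop()->12, [32, 4, 38]
push(12) -> [32, 4, 38, 12]

Final stack: [32, 4, 38, 12]


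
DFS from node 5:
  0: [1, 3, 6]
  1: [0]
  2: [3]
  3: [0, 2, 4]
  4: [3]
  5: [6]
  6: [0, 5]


Visit 5, push [6]
Visit 6, push [0]
Visit 0, push [3, 1]
Visit 1, push []
Visit 3, push [4, 2]
Visit 2, push []
Visit 4, push []

DFS order: [5, 6, 0, 1, 3, 2, 4]


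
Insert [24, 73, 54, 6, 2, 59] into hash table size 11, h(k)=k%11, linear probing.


Insert 24: h=2 -> slot 2
Insert 73: h=7 -> slot 7
Insert 54: h=10 -> slot 10
Insert 6: h=6 -> slot 6
Insert 2: h=2, 1 probes -> slot 3
Insert 59: h=4 -> slot 4

Table: [None, None, 24, 2, 59, None, 6, 73, None, None, 54]


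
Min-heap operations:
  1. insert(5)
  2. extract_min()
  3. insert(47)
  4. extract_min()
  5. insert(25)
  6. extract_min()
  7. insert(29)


insert(5) -> [5]
extract_min()->5, []
insert(47) -> [47]
extract_min()->47, []
insert(25) -> [25]
extract_min()->25, []
insert(29) -> [29]

Final heap: [29]


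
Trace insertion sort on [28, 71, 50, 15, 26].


Initial: [28, 71, 50, 15, 26]
Insert 71: [28, 71, 50, 15, 26]
Insert 50: [28, 50, 71, 15, 26]
Insert 15: [15, 28, 50, 71, 26]
Insert 26: [15, 26, 28, 50, 71]

Sorted: [15, 26, 28, 50, 71]


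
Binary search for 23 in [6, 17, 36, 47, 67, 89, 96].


Step 1: lo=0, hi=6, mid=3, val=47
Step 2: lo=0, hi=2, mid=1, val=17
Step 3: lo=2, hi=2, mid=2, val=36

Not found


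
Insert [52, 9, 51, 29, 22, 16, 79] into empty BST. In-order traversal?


Insert 52: root
Insert 9: L from 52
Insert 51: L from 52 -> R from 9
Insert 29: L from 52 -> R from 9 -> L from 51
Insert 22: L from 52 -> R from 9 -> L from 51 -> L from 29
Insert 16: L from 52 -> R from 9 -> L from 51 -> L from 29 -> L from 22
Insert 79: R from 52

In-order: [9, 16, 22, 29, 51, 52, 79]


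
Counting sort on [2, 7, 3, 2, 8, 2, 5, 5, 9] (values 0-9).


Input: [2, 7, 3, 2, 8, 2, 5, 5, 9]
Counts: [0, 0, 3, 1, 0, 2, 0, 1, 1, 1]

Sorted: [2, 2, 2, 3, 5, 5, 7, 8, 9]


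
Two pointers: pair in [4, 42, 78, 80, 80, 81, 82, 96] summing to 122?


lo=0(4)+hi=7(96)=100
lo=1(42)+hi=7(96)=138
lo=1(42)+hi=6(82)=124
lo=1(42)+hi=5(81)=123
lo=1(42)+hi=4(80)=122

Yes: 42+80=122


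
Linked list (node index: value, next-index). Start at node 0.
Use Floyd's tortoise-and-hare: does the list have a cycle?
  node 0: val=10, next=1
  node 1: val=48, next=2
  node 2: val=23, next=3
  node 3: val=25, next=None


Floyd's tortoise (slow, +1) and hare (fast, +2):
  init: slow=0, fast=0
  step 1: slow=1, fast=2
  step 2: fast 2->3->None, no cycle

Cycle: no


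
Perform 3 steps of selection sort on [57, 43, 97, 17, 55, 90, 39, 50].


Initial: [57, 43, 97, 17, 55, 90, 39, 50]
Step 1: min=17 at 3
  Swap: [17, 43, 97, 57, 55, 90, 39, 50]
Step 2: min=39 at 6
  Swap: [17, 39, 97, 57, 55, 90, 43, 50]
Step 3: min=43 at 6
  Swap: [17, 39, 43, 57, 55, 90, 97, 50]

After 3 steps: [17, 39, 43, 57, 55, 90, 97, 50]


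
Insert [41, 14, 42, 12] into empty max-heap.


Insert 41: [41]
Insert 14: [41, 14]
Insert 42: [42, 14, 41]
Insert 12: [42, 14, 41, 12]

Final heap: [42, 14, 41, 12]


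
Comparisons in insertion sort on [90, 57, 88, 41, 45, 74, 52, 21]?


Algorithm: insertion sort
Input: [90, 57, 88, 41, 45, 74, 52, 21]
Sorted: [21, 41, 45, 52, 57, 74, 88, 90]

25


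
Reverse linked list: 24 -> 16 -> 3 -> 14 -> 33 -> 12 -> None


Step 1: curr=24, set curr.next=prev(None) | reversed so far: 24
Step 2: curr=16, set curr.next=prev(24) | reversed so far: 16 -> 24
Step 3: curr=3, set curr.next=prev(16) | reversed so far: 3 -> 16 -> 24
Step 4: curr=14, set curr.next=prev(3) | reversed so far: 14 -> 3 -> 16 -> 24
Step 5: curr=33, set curr.next=prev(14) | reversed so far: 33 -> 14 -> 3 -> 16 -> 24
Step 6: curr=12, set curr.next=prev(33) | reversed so far: 12 -> 33 -> 14 -> 3 -> 16 -> 24

12 -> 33 -> 14 -> 3 -> 16 -> 24 -> None


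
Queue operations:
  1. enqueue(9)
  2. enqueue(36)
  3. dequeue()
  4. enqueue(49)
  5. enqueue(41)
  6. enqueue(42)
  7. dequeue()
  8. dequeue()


enqueue(9) -> [9]
enqueue(36) -> [9, 36]
dequeue()->9, [36]
enqueue(49) -> [36, 49]
enqueue(41) -> [36, 49, 41]
enqueue(42) -> [36, 49, 41, 42]
dequeue()->36, [49, 41, 42]
dequeue()->49, [41, 42]

Final queue: [41, 42]


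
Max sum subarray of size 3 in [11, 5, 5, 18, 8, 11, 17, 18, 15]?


[0:3]: 21
[1:4]: 28
[2:5]: 31
[3:6]: 37
[4:7]: 36
[5:8]: 46
[6:9]: 50

Max: 50 at [6:9]


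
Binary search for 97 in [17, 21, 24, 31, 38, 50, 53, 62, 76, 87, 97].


Step 1: lo=0, hi=10, mid=5, val=50
Step 2: lo=6, hi=10, mid=8, val=76
Step 3: lo=9, hi=10, mid=9, val=87
Step 4: lo=10, hi=10, mid=10, val=97

Found at index 10


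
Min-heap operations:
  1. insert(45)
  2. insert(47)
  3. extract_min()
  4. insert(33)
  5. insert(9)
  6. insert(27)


insert(45) -> [45]
insert(47) -> [45, 47]
extract_min()->45, [47]
insert(33) -> [33, 47]
insert(9) -> [9, 47, 33]
insert(27) -> [9, 27, 33, 47]

Final heap: [9, 27, 33, 47]


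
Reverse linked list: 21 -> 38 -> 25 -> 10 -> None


Step 1: curr=21, set curr.next=prev(None) | reversed so far: 21
Step 2: curr=38, set curr.next=prev(21) | reversed so far: 38 -> 21
Step 3: curr=25, set curr.next=prev(38) | reversed so far: 25 -> 38 -> 21
Step 4: curr=10, set curr.next=prev(25) | reversed so far: 10 -> 25 -> 38 -> 21

10 -> 25 -> 38 -> 21 -> None


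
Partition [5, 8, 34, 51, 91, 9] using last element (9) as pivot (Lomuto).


Pivot: 9
  5 <= 9: advance i (no swap)
  8 <= 9: advance i (no swap)
Place pivot at 2: [5, 8, 9, 51, 91, 34]

Partitioned: [5, 8, 9, 51, 91, 34]


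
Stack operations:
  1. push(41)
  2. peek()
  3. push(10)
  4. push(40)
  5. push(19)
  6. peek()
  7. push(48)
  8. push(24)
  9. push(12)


push(41) -> [41]
peek()->41
push(10) -> [41, 10]
push(40) -> [41, 10, 40]
push(19) -> [41, 10, 40, 19]
peek()->19
push(48) -> [41, 10, 40, 19, 48]
push(24) -> [41, 10, 40, 19, 48, 24]
push(12) -> [41, 10, 40, 19, 48, 24, 12]

Final stack: [41, 10, 40, 19, 48, 24, 12]


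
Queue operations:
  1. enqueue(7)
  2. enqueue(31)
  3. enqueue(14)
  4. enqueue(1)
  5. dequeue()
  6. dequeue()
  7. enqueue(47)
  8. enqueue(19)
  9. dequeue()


enqueue(7) -> [7]
enqueue(31) -> [7, 31]
enqueue(14) -> [7, 31, 14]
enqueue(1) -> [7, 31, 14, 1]
dequeue()->7, [31, 14, 1]
dequeue()->31, [14, 1]
enqueue(47) -> [14, 1, 47]
enqueue(19) -> [14, 1, 47, 19]
dequeue()->14, [1, 47, 19]

Final queue: [1, 47, 19]


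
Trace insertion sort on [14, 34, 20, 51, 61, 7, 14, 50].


Initial: [14, 34, 20, 51, 61, 7, 14, 50]
Insert 34: [14, 34, 20, 51, 61, 7, 14, 50]
Insert 20: [14, 20, 34, 51, 61, 7, 14, 50]
Insert 51: [14, 20, 34, 51, 61, 7, 14, 50]
Insert 61: [14, 20, 34, 51, 61, 7, 14, 50]
Insert 7: [7, 14, 20, 34, 51, 61, 14, 50]
Insert 14: [7, 14, 14, 20, 34, 51, 61, 50]
Insert 50: [7, 14, 14, 20, 34, 50, 51, 61]

Sorted: [7, 14, 14, 20, 34, 50, 51, 61]


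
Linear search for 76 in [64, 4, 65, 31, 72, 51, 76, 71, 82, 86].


i=0: 64!=76
i=1: 4!=76
i=2: 65!=76
i=3: 31!=76
i=4: 72!=76
i=5: 51!=76
i=6: 76==76 found!

Found at 6, 7 comps


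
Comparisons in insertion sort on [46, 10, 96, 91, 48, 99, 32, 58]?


Algorithm: insertion sort
Input: [46, 10, 96, 91, 48, 99, 32, 58]
Sorted: [10, 32, 46, 48, 58, 91, 96, 99]

18


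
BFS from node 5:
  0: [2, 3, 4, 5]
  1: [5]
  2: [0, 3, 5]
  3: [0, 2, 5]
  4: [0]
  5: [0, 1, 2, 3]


Visit 5, enqueue [0, 1, 2, 3]
Visit 0, enqueue [4]
Visit 1, enqueue []
Visit 2, enqueue []
Visit 3, enqueue []
Visit 4, enqueue []

BFS order: [5, 0, 1, 2, 3, 4]


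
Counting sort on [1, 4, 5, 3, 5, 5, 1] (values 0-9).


Input: [1, 4, 5, 3, 5, 5, 1]
Counts: [0, 2, 0, 1, 1, 3, 0, 0, 0, 0]

Sorted: [1, 1, 3, 4, 5, 5, 5]


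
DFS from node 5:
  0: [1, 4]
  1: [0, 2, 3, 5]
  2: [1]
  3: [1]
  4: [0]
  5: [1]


Visit 5, push [1]
Visit 1, push [3, 2, 0]
Visit 0, push [4]
Visit 4, push []
Visit 2, push []
Visit 3, push []

DFS order: [5, 1, 0, 4, 2, 3]


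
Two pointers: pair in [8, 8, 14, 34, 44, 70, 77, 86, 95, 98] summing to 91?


lo=0(8)+hi=9(98)=106
lo=0(8)+hi=8(95)=103
lo=0(8)+hi=7(86)=94
lo=0(8)+hi=6(77)=85
lo=1(8)+hi=6(77)=85
lo=2(14)+hi=6(77)=91

Yes: 14+77=91


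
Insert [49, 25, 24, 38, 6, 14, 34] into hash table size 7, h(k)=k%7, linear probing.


Insert 49: h=0 -> slot 0
Insert 25: h=4 -> slot 4
Insert 24: h=3 -> slot 3
Insert 38: h=3, 2 probes -> slot 5
Insert 6: h=6 -> slot 6
Insert 14: h=0, 1 probes -> slot 1
Insert 34: h=6, 3 probes -> slot 2

Table: [49, 14, 34, 24, 25, 38, 6]


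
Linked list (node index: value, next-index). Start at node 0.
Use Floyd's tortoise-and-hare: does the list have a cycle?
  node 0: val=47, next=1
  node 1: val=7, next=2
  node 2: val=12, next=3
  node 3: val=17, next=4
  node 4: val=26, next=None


Floyd's tortoise (slow, +1) and hare (fast, +2):
  init: slow=0, fast=0
  step 1: slow=1, fast=2
  step 2: slow=2, fast=4
  step 3: fast -> None, no cycle

Cycle: no


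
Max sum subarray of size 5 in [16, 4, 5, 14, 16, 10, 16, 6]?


[0:5]: 55
[1:6]: 49
[2:7]: 61
[3:8]: 62

Max: 62 at [3:8]


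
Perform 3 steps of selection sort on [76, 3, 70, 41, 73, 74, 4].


Initial: [76, 3, 70, 41, 73, 74, 4]
Step 1: min=3 at 1
  Swap: [3, 76, 70, 41, 73, 74, 4]
Step 2: min=4 at 6
  Swap: [3, 4, 70, 41, 73, 74, 76]
Step 3: min=41 at 3
  Swap: [3, 4, 41, 70, 73, 74, 76]

After 3 steps: [3, 4, 41, 70, 73, 74, 76]


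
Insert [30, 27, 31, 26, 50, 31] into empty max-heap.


Insert 30: [30]
Insert 27: [30, 27]
Insert 31: [31, 27, 30]
Insert 26: [31, 27, 30, 26]
Insert 50: [50, 31, 30, 26, 27]
Insert 31: [50, 31, 31, 26, 27, 30]

Final heap: [50, 31, 31, 26, 27, 30]


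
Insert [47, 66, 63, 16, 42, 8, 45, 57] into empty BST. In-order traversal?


Insert 47: root
Insert 66: R from 47
Insert 63: R from 47 -> L from 66
Insert 16: L from 47
Insert 42: L from 47 -> R from 16
Insert 8: L from 47 -> L from 16
Insert 45: L from 47 -> R from 16 -> R from 42
Insert 57: R from 47 -> L from 66 -> L from 63

In-order: [8, 16, 42, 45, 47, 57, 63, 66]


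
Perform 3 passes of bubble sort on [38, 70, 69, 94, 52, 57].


Initial: [38, 70, 69, 94, 52, 57]
Pass 1: [38, 69, 70, 52, 57, 94] (3 swaps)
Pass 2: [38, 69, 52, 57, 70, 94] (2 swaps)
Pass 3: [38, 52, 57, 69, 70, 94] (2 swaps)

After 3 passes: [38, 52, 57, 69, 70, 94]


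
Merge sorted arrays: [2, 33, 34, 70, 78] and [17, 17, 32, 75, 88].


Take 2 from A
Take 17 from B
Take 17 from B
Take 32 from B
Take 33 from A
Take 34 from A
Take 70 from A
Take 75 from B
Take 78 from A

Merged: [2, 17, 17, 32, 33, 34, 70, 75, 78, 88]


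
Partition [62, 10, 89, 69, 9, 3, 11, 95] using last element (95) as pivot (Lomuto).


Pivot: 95
  62 <= 95: advance i (no swap)
  10 <= 95: advance i (no swap)
  89 <= 95: advance i (no swap)
  69 <= 95: advance i (no swap)
  9 <= 95: advance i (no swap)
  3 <= 95: advance i (no swap)
  11 <= 95: advance i (no swap)
Place pivot at 7: [62, 10, 89, 69, 9, 3, 11, 95]

Partitioned: [62, 10, 89, 69, 9, 3, 11, 95]


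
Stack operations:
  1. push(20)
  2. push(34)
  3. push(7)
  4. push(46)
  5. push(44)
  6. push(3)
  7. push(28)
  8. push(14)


push(20) -> [20]
push(34) -> [20, 34]
push(7) -> [20, 34, 7]
push(46) -> [20, 34, 7, 46]
push(44) -> [20, 34, 7, 46, 44]
push(3) -> [20, 34, 7, 46, 44, 3]
push(28) -> [20, 34, 7, 46, 44, 3, 28]
push(14) -> [20, 34, 7, 46, 44, 3, 28, 14]

Final stack: [20, 34, 7, 46, 44, 3, 28, 14]


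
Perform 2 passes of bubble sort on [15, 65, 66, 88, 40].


Initial: [15, 65, 66, 88, 40]
Pass 1: [15, 65, 66, 40, 88] (1 swaps)
Pass 2: [15, 65, 40, 66, 88] (1 swaps)

After 2 passes: [15, 65, 40, 66, 88]


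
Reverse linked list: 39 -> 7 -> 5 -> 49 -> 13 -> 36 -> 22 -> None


Step 1: curr=39, set curr.next=prev(None) | reversed so far: 39
Step 2: curr=7, set curr.next=prev(39) | reversed so far: 7 -> 39
Step 3: curr=5, set curr.next=prev(7) | reversed so far: 5 -> 7 -> 39
Step 4: curr=49, set curr.next=prev(5) | reversed so far: 49 -> 5 -> 7 -> 39
Step 5: curr=13, set curr.next=prev(49) | reversed so far: 13 -> 49 -> 5 -> 7 -> 39
Step 6: curr=36, set curr.next=prev(13) | reversed so far: 36 -> 13 -> 49 -> 5 -> 7 -> 39
Step 7: curr=22, set curr.next=prev(36) | reversed so far: 22 -> 36 -> 13 -> 49 -> 5 -> 7 -> 39

22 -> 36 -> 13 -> 49 -> 5 -> 7 -> 39 -> None


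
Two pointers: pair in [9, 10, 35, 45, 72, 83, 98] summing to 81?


lo=0(9)+hi=6(98)=107
lo=0(9)+hi=5(83)=92
lo=0(9)+hi=4(72)=81

Yes: 9+72=81


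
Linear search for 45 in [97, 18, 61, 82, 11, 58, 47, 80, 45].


i=0: 97!=45
i=1: 18!=45
i=2: 61!=45
i=3: 82!=45
i=4: 11!=45
i=5: 58!=45
i=6: 47!=45
i=7: 80!=45
i=8: 45==45 found!

Found at 8, 9 comps


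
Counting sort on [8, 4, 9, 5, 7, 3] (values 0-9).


Input: [8, 4, 9, 5, 7, 3]
Counts: [0, 0, 0, 1, 1, 1, 0, 1, 1, 1]

Sorted: [3, 4, 5, 7, 8, 9]


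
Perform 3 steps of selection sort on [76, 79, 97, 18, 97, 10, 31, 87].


Initial: [76, 79, 97, 18, 97, 10, 31, 87]
Step 1: min=10 at 5
  Swap: [10, 79, 97, 18, 97, 76, 31, 87]
Step 2: min=18 at 3
  Swap: [10, 18, 97, 79, 97, 76, 31, 87]
Step 3: min=31 at 6
  Swap: [10, 18, 31, 79, 97, 76, 97, 87]

After 3 steps: [10, 18, 31, 79, 97, 76, 97, 87]


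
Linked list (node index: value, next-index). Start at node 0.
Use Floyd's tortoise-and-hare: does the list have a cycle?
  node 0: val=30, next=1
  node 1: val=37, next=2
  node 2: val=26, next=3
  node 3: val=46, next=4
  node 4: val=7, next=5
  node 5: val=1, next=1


Floyd's tortoise (slow, +1) and hare (fast, +2):
  init: slow=0, fast=0
  step 1: slow=1, fast=2
  step 2: slow=2, fast=4
  step 3: slow=3, fast=1
  step 4: slow=4, fast=3
  step 5: slow=5, fast=5
  slow == fast at node 5: cycle detected

Cycle: yes


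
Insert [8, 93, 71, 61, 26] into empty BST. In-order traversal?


Insert 8: root
Insert 93: R from 8
Insert 71: R from 8 -> L from 93
Insert 61: R from 8 -> L from 93 -> L from 71
Insert 26: R from 8 -> L from 93 -> L from 71 -> L from 61

In-order: [8, 26, 61, 71, 93]


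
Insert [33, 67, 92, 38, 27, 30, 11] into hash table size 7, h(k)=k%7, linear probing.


Insert 33: h=5 -> slot 5
Insert 67: h=4 -> slot 4
Insert 92: h=1 -> slot 1
Insert 38: h=3 -> slot 3
Insert 27: h=6 -> slot 6
Insert 30: h=2 -> slot 2
Insert 11: h=4, 3 probes -> slot 0

Table: [11, 92, 30, 38, 67, 33, 27]


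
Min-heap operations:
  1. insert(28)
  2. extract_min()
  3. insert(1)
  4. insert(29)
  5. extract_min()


insert(28) -> [28]
extract_min()->28, []
insert(1) -> [1]
insert(29) -> [1, 29]
extract_min()->1, [29]

Final heap: [29]


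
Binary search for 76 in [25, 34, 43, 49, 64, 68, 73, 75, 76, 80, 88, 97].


Step 1: lo=0, hi=11, mid=5, val=68
Step 2: lo=6, hi=11, mid=8, val=76

Found at index 8


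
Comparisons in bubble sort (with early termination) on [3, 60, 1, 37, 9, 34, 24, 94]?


Algorithm: bubble sort (with early termination)
Input: [3, 60, 1, 37, 9, 34, 24, 94]
Sorted: [1, 3, 9, 24, 34, 37, 60, 94]

22


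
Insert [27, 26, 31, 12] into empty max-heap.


Insert 27: [27]
Insert 26: [27, 26]
Insert 31: [31, 26, 27]
Insert 12: [31, 26, 27, 12]

Final heap: [31, 26, 27, 12]


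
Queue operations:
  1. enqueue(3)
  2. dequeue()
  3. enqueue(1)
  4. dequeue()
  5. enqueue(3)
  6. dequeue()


enqueue(3) -> [3]
dequeue()->3, []
enqueue(1) -> [1]
dequeue()->1, []
enqueue(3) -> [3]
dequeue()->3, []

Final queue: []


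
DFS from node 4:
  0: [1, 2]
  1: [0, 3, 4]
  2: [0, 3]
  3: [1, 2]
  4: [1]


Visit 4, push [1]
Visit 1, push [3, 0]
Visit 0, push [2]
Visit 2, push [3]
Visit 3, push []

DFS order: [4, 1, 0, 2, 3]


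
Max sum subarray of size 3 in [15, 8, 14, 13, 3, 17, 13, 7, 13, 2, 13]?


[0:3]: 37
[1:4]: 35
[2:5]: 30
[3:6]: 33
[4:7]: 33
[5:8]: 37
[6:9]: 33
[7:10]: 22
[8:11]: 28

Max: 37 at [0:3]


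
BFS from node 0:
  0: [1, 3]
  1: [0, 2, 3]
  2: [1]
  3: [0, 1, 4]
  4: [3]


Visit 0, enqueue [1, 3]
Visit 1, enqueue [2]
Visit 3, enqueue [4]
Visit 2, enqueue []
Visit 4, enqueue []

BFS order: [0, 1, 3, 2, 4]


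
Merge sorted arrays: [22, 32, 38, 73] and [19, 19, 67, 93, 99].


Take 19 from B
Take 19 from B
Take 22 from A
Take 32 from A
Take 38 from A
Take 67 from B
Take 73 from A

Merged: [19, 19, 22, 32, 38, 67, 73, 93, 99]


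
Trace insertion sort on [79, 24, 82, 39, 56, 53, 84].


Initial: [79, 24, 82, 39, 56, 53, 84]
Insert 24: [24, 79, 82, 39, 56, 53, 84]
Insert 82: [24, 79, 82, 39, 56, 53, 84]
Insert 39: [24, 39, 79, 82, 56, 53, 84]
Insert 56: [24, 39, 56, 79, 82, 53, 84]
Insert 53: [24, 39, 53, 56, 79, 82, 84]
Insert 84: [24, 39, 53, 56, 79, 82, 84]

Sorted: [24, 39, 53, 56, 79, 82, 84]


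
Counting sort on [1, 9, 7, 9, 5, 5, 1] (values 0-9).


Input: [1, 9, 7, 9, 5, 5, 1]
Counts: [0, 2, 0, 0, 0, 2, 0, 1, 0, 2]

Sorted: [1, 1, 5, 5, 7, 9, 9]


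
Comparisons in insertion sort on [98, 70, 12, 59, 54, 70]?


Algorithm: insertion sort
Input: [98, 70, 12, 59, 54, 70]
Sorted: [12, 54, 59, 70, 70, 98]

12


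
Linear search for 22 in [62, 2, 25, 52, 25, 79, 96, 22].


i=0: 62!=22
i=1: 2!=22
i=2: 25!=22
i=3: 52!=22
i=4: 25!=22
i=5: 79!=22
i=6: 96!=22
i=7: 22==22 found!

Found at 7, 8 comps


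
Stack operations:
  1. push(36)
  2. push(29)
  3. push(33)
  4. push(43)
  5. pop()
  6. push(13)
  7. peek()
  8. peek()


push(36) -> [36]
push(29) -> [36, 29]
push(33) -> [36, 29, 33]
push(43) -> [36, 29, 33, 43]
pop()->43, [36, 29, 33]
push(13) -> [36, 29, 33, 13]
peek()->13
peek()->13

Final stack: [36, 29, 33, 13]


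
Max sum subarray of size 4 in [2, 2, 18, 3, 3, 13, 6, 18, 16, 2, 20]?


[0:4]: 25
[1:5]: 26
[2:6]: 37
[3:7]: 25
[4:8]: 40
[5:9]: 53
[6:10]: 42
[7:11]: 56

Max: 56 at [7:11]


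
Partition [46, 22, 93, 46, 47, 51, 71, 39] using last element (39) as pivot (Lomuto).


Pivot: 39
  22 <= 39: swap -> [22, 46, 93, 46, 47, 51, 71, 39]
Place pivot at 1: [22, 39, 93, 46, 47, 51, 71, 46]

Partitioned: [22, 39, 93, 46, 47, 51, 71, 46]


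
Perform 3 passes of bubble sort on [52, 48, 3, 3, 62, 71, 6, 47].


Initial: [52, 48, 3, 3, 62, 71, 6, 47]
Pass 1: [48, 3, 3, 52, 62, 6, 47, 71] (5 swaps)
Pass 2: [3, 3, 48, 52, 6, 47, 62, 71] (4 swaps)
Pass 3: [3, 3, 48, 6, 47, 52, 62, 71] (2 swaps)

After 3 passes: [3, 3, 48, 6, 47, 52, 62, 71]


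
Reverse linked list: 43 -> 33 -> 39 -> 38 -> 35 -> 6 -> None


Step 1: curr=43, set curr.next=prev(None) | reversed so far: 43
Step 2: curr=33, set curr.next=prev(43) | reversed so far: 33 -> 43
Step 3: curr=39, set curr.next=prev(33) | reversed so far: 39 -> 33 -> 43
Step 4: curr=38, set curr.next=prev(39) | reversed so far: 38 -> 39 -> 33 -> 43
Step 5: curr=35, set curr.next=prev(38) | reversed so far: 35 -> 38 -> 39 -> 33 -> 43
Step 6: curr=6, set curr.next=prev(35) | reversed so far: 6 -> 35 -> 38 -> 39 -> 33 -> 43

6 -> 35 -> 38 -> 39 -> 33 -> 43 -> None


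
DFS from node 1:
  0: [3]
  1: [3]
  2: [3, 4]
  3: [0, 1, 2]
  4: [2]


Visit 1, push [3]
Visit 3, push [2, 0]
Visit 0, push []
Visit 2, push [4]
Visit 4, push []

DFS order: [1, 3, 0, 2, 4]


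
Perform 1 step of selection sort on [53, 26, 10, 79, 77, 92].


Initial: [53, 26, 10, 79, 77, 92]
Step 1: min=10 at 2
  Swap: [10, 26, 53, 79, 77, 92]

After 1 step: [10, 26, 53, 79, 77, 92]


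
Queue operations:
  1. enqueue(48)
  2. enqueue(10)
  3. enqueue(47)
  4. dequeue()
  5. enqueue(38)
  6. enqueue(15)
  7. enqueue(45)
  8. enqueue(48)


enqueue(48) -> [48]
enqueue(10) -> [48, 10]
enqueue(47) -> [48, 10, 47]
dequeue()->48, [10, 47]
enqueue(38) -> [10, 47, 38]
enqueue(15) -> [10, 47, 38, 15]
enqueue(45) -> [10, 47, 38, 15, 45]
enqueue(48) -> [10, 47, 38, 15, 45, 48]

Final queue: [10, 47, 38, 15, 45, 48]


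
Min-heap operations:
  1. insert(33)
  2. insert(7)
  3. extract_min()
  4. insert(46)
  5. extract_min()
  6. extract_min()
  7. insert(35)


insert(33) -> [33]
insert(7) -> [7, 33]
extract_min()->7, [33]
insert(46) -> [33, 46]
extract_min()->33, [46]
extract_min()->46, []
insert(35) -> [35]

Final heap: [35]


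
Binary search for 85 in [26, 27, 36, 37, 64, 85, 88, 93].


Step 1: lo=0, hi=7, mid=3, val=37
Step 2: lo=4, hi=7, mid=5, val=85

Found at index 5


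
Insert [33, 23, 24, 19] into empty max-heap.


Insert 33: [33]
Insert 23: [33, 23]
Insert 24: [33, 23, 24]
Insert 19: [33, 23, 24, 19]

Final heap: [33, 23, 24, 19]


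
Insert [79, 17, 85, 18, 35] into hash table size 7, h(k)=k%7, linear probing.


Insert 79: h=2 -> slot 2
Insert 17: h=3 -> slot 3
Insert 85: h=1 -> slot 1
Insert 18: h=4 -> slot 4
Insert 35: h=0 -> slot 0

Table: [35, 85, 79, 17, 18, None, None]


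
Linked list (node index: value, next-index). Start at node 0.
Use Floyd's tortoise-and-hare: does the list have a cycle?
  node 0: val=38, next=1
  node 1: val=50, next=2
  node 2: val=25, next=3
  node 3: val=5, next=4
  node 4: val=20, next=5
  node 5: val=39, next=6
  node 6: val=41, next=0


Floyd's tortoise (slow, +1) and hare (fast, +2):
  init: slow=0, fast=0
  step 1: slow=1, fast=2
  step 2: slow=2, fast=4
  step 3: slow=3, fast=6
  step 4: slow=4, fast=1
  step 5: slow=5, fast=3
  step 6: slow=6, fast=5
  step 7: slow=0, fast=0
  slow == fast at node 0: cycle detected

Cycle: yes


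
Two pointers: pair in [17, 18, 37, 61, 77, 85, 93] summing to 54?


lo=0(17)+hi=6(93)=110
lo=0(17)+hi=5(85)=102
lo=0(17)+hi=4(77)=94
lo=0(17)+hi=3(61)=78
lo=0(17)+hi=2(37)=54

Yes: 17+37=54


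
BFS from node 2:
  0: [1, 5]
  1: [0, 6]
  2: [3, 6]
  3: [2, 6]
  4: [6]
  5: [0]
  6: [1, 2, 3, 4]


Visit 2, enqueue [3, 6]
Visit 3, enqueue []
Visit 6, enqueue [1, 4]
Visit 1, enqueue [0]
Visit 4, enqueue []
Visit 0, enqueue [5]
Visit 5, enqueue []

BFS order: [2, 3, 6, 1, 4, 0, 5]


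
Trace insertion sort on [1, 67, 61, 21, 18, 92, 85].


Initial: [1, 67, 61, 21, 18, 92, 85]
Insert 67: [1, 67, 61, 21, 18, 92, 85]
Insert 61: [1, 61, 67, 21, 18, 92, 85]
Insert 21: [1, 21, 61, 67, 18, 92, 85]
Insert 18: [1, 18, 21, 61, 67, 92, 85]
Insert 92: [1, 18, 21, 61, 67, 92, 85]
Insert 85: [1, 18, 21, 61, 67, 85, 92]

Sorted: [1, 18, 21, 61, 67, 85, 92]


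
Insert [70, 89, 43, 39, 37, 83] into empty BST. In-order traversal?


Insert 70: root
Insert 89: R from 70
Insert 43: L from 70
Insert 39: L from 70 -> L from 43
Insert 37: L from 70 -> L from 43 -> L from 39
Insert 83: R from 70 -> L from 89

In-order: [37, 39, 43, 70, 83, 89]


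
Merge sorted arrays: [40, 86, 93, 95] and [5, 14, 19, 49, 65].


Take 5 from B
Take 14 from B
Take 19 from B
Take 40 from A
Take 49 from B
Take 65 from B

Merged: [5, 14, 19, 40, 49, 65, 86, 93, 95]


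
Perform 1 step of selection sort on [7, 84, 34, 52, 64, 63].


Initial: [7, 84, 34, 52, 64, 63]
Step 1: min=7 at 0
  Swap: [7, 84, 34, 52, 64, 63]

After 1 step: [7, 84, 34, 52, 64, 63]


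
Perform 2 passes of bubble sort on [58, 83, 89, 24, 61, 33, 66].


Initial: [58, 83, 89, 24, 61, 33, 66]
Pass 1: [58, 83, 24, 61, 33, 66, 89] (4 swaps)
Pass 2: [58, 24, 61, 33, 66, 83, 89] (4 swaps)

After 2 passes: [58, 24, 61, 33, 66, 83, 89]


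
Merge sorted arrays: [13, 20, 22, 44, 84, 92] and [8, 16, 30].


Take 8 from B
Take 13 from A
Take 16 from B
Take 20 from A
Take 22 from A
Take 30 from B

Merged: [8, 13, 16, 20, 22, 30, 44, 84, 92]


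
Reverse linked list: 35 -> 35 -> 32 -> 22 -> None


Step 1: curr=35, set curr.next=prev(None) | reversed so far: 35
Step 2: curr=35, set curr.next=prev(35) | reversed so far: 35 -> 35
Step 3: curr=32, set curr.next=prev(35) | reversed so far: 32 -> 35 -> 35
Step 4: curr=22, set curr.next=prev(32) | reversed so far: 22 -> 32 -> 35 -> 35

22 -> 32 -> 35 -> 35 -> None


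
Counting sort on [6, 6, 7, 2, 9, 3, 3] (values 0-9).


Input: [6, 6, 7, 2, 9, 3, 3]
Counts: [0, 0, 1, 2, 0, 0, 2, 1, 0, 1]

Sorted: [2, 3, 3, 6, 6, 7, 9]


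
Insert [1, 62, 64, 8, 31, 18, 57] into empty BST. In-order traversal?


Insert 1: root
Insert 62: R from 1
Insert 64: R from 1 -> R from 62
Insert 8: R from 1 -> L from 62
Insert 31: R from 1 -> L from 62 -> R from 8
Insert 18: R from 1 -> L from 62 -> R from 8 -> L from 31
Insert 57: R from 1 -> L from 62 -> R from 8 -> R from 31

In-order: [1, 8, 18, 31, 57, 62, 64]


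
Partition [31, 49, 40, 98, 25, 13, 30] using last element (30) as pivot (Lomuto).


Pivot: 30
  25 <= 30: swap -> [25, 49, 40, 98, 31, 13, 30]
  13 <= 30: swap -> [25, 13, 40, 98, 31, 49, 30]
Place pivot at 2: [25, 13, 30, 98, 31, 49, 40]

Partitioned: [25, 13, 30, 98, 31, 49, 40]


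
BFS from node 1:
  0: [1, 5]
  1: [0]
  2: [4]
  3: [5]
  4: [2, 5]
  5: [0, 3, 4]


Visit 1, enqueue [0]
Visit 0, enqueue [5]
Visit 5, enqueue [3, 4]
Visit 3, enqueue []
Visit 4, enqueue [2]
Visit 2, enqueue []

BFS order: [1, 0, 5, 3, 4, 2]


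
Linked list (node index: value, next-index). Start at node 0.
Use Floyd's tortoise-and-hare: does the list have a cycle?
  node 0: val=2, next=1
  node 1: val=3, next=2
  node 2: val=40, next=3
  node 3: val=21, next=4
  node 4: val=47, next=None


Floyd's tortoise (slow, +1) and hare (fast, +2):
  init: slow=0, fast=0
  step 1: slow=1, fast=2
  step 2: slow=2, fast=4
  step 3: fast -> None, no cycle

Cycle: no


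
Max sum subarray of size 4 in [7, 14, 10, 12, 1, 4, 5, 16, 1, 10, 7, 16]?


[0:4]: 43
[1:5]: 37
[2:6]: 27
[3:7]: 22
[4:8]: 26
[5:9]: 26
[6:10]: 32
[7:11]: 34
[8:12]: 34

Max: 43 at [0:4]


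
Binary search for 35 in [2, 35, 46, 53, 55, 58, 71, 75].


Step 1: lo=0, hi=7, mid=3, val=53
Step 2: lo=0, hi=2, mid=1, val=35

Found at index 1


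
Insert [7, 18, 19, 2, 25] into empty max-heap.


Insert 7: [7]
Insert 18: [18, 7]
Insert 19: [19, 7, 18]
Insert 2: [19, 7, 18, 2]
Insert 25: [25, 19, 18, 2, 7]

Final heap: [25, 19, 18, 2, 7]


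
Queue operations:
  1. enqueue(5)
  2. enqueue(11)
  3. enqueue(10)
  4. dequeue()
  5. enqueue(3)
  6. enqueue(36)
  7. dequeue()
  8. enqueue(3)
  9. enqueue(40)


enqueue(5) -> [5]
enqueue(11) -> [5, 11]
enqueue(10) -> [5, 11, 10]
dequeue()->5, [11, 10]
enqueue(3) -> [11, 10, 3]
enqueue(36) -> [11, 10, 3, 36]
dequeue()->11, [10, 3, 36]
enqueue(3) -> [10, 3, 36, 3]
enqueue(40) -> [10, 3, 36, 3, 40]

Final queue: [10, 3, 36, 3, 40]


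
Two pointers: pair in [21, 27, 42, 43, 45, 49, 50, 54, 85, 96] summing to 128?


lo=0(21)+hi=9(96)=117
lo=1(27)+hi=9(96)=123
lo=2(42)+hi=9(96)=138
lo=2(42)+hi=8(85)=127
lo=3(43)+hi=8(85)=128

Yes: 43+85=128


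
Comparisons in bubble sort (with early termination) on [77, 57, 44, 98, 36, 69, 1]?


Algorithm: bubble sort (with early termination)
Input: [77, 57, 44, 98, 36, 69, 1]
Sorted: [1, 36, 44, 57, 69, 77, 98]

21


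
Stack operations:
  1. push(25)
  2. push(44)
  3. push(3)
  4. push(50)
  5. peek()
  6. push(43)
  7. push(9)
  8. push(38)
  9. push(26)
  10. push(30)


push(25) -> [25]
push(44) -> [25, 44]
push(3) -> [25, 44, 3]
push(50) -> [25, 44, 3, 50]
peek()->50
push(43) -> [25, 44, 3, 50, 43]
push(9) -> [25, 44, 3, 50, 43, 9]
push(38) -> [25, 44, 3, 50, 43, 9, 38]
push(26) -> [25, 44, 3, 50, 43, 9, 38, 26]
push(30) -> [25, 44, 3, 50, 43, 9, 38, 26, 30]

Final stack: [25, 44, 3, 50, 43, 9, 38, 26, 30]


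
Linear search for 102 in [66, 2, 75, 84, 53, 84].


i=0: 66!=102
i=1: 2!=102
i=2: 75!=102
i=3: 84!=102
i=4: 53!=102
i=5: 84!=102

Not found, 6 comps


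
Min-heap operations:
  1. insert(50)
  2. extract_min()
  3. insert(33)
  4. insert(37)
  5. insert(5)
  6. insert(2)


insert(50) -> [50]
extract_min()->50, []
insert(33) -> [33]
insert(37) -> [33, 37]
insert(5) -> [5, 37, 33]
insert(2) -> [2, 5, 33, 37]

Final heap: [2, 5, 33, 37]


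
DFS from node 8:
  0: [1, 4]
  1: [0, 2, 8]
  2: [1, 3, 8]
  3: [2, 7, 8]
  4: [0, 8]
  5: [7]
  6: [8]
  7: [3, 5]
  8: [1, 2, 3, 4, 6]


Visit 8, push [6, 4, 3, 2, 1]
Visit 1, push [2, 0]
Visit 0, push [4]
Visit 4, push []
Visit 2, push [3]
Visit 3, push [7]
Visit 7, push [5]
Visit 5, push []
Visit 6, push []

DFS order: [8, 1, 0, 4, 2, 3, 7, 5, 6]


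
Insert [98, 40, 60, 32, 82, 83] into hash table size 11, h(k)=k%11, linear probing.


Insert 98: h=10 -> slot 10
Insert 40: h=7 -> slot 7
Insert 60: h=5 -> slot 5
Insert 32: h=10, 1 probes -> slot 0
Insert 82: h=5, 1 probes -> slot 6
Insert 83: h=6, 2 probes -> slot 8

Table: [32, None, None, None, None, 60, 82, 40, 83, None, 98]


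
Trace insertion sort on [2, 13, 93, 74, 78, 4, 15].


Initial: [2, 13, 93, 74, 78, 4, 15]
Insert 13: [2, 13, 93, 74, 78, 4, 15]
Insert 93: [2, 13, 93, 74, 78, 4, 15]
Insert 74: [2, 13, 74, 93, 78, 4, 15]
Insert 78: [2, 13, 74, 78, 93, 4, 15]
Insert 4: [2, 4, 13, 74, 78, 93, 15]
Insert 15: [2, 4, 13, 15, 74, 78, 93]

Sorted: [2, 4, 13, 15, 74, 78, 93]


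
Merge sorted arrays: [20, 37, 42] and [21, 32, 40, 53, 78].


Take 20 from A
Take 21 from B
Take 32 from B
Take 37 from A
Take 40 from B
Take 42 from A

Merged: [20, 21, 32, 37, 40, 42, 53, 78]


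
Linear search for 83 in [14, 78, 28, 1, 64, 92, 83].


i=0: 14!=83
i=1: 78!=83
i=2: 28!=83
i=3: 1!=83
i=4: 64!=83
i=5: 92!=83
i=6: 83==83 found!

Found at 6, 7 comps


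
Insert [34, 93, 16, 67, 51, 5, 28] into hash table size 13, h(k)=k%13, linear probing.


Insert 34: h=8 -> slot 8
Insert 93: h=2 -> slot 2
Insert 16: h=3 -> slot 3
Insert 67: h=2, 2 probes -> slot 4
Insert 51: h=12 -> slot 12
Insert 5: h=5 -> slot 5
Insert 28: h=2, 4 probes -> slot 6

Table: [None, None, 93, 16, 67, 5, 28, None, 34, None, None, None, 51]


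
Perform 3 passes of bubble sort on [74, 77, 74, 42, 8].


Initial: [74, 77, 74, 42, 8]
Pass 1: [74, 74, 42, 8, 77] (3 swaps)
Pass 2: [74, 42, 8, 74, 77] (2 swaps)
Pass 3: [42, 8, 74, 74, 77] (2 swaps)

After 3 passes: [42, 8, 74, 74, 77]


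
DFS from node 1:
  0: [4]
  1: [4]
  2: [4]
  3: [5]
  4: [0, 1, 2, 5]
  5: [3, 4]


Visit 1, push [4]
Visit 4, push [5, 2, 0]
Visit 0, push []
Visit 2, push []
Visit 5, push [3]
Visit 3, push []

DFS order: [1, 4, 0, 2, 5, 3]


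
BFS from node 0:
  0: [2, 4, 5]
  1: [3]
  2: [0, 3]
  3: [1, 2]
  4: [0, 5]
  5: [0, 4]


Visit 0, enqueue [2, 4, 5]
Visit 2, enqueue [3]
Visit 4, enqueue []
Visit 5, enqueue []
Visit 3, enqueue [1]
Visit 1, enqueue []

BFS order: [0, 2, 4, 5, 3, 1]


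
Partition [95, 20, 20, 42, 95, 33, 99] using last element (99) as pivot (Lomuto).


Pivot: 99
  95 <= 99: advance i (no swap)
  20 <= 99: advance i (no swap)
  20 <= 99: advance i (no swap)
  42 <= 99: advance i (no swap)
  95 <= 99: advance i (no swap)
  33 <= 99: advance i (no swap)
Place pivot at 6: [95, 20, 20, 42, 95, 33, 99]

Partitioned: [95, 20, 20, 42, 95, 33, 99]


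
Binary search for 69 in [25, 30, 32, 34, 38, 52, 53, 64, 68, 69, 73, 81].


Step 1: lo=0, hi=11, mid=5, val=52
Step 2: lo=6, hi=11, mid=8, val=68
Step 3: lo=9, hi=11, mid=10, val=73
Step 4: lo=9, hi=9, mid=9, val=69

Found at index 9


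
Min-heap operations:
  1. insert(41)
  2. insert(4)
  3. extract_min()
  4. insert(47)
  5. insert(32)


insert(41) -> [41]
insert(4) -> [4, 41]
extract_min()->4, [41]
insert(47) -> [41, 47]
insert(32) -> [32, 47, 41]

Final heap: [32, 47, 41]


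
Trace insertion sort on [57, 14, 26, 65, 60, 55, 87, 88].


Initial: [57, 14, 26, 65, 60, 55, 87, 88]
Insert 14: [14, 57, 26, 65, 60, 55, 87, 88]
Insert 26: [14, 26, 57, 65, 60, 55, 87, 88]
Insert 65: [14, 26, 57, 65, 60, 55, 87, 88]
Insert 60: [14, 26, 57, 60, 65, 55, 87, 88]
Insert 55: [14, 26, 55, 57, 60, 65, 87, 88]
Insert 87: [14, 26, 55, 57, 60, 65, 87, 88]
Insert 88: [14, 26, 55, 57, 60, 65, 87, 88]

Sorted: [14, 26, 55, 57, 60, 65, 87, 88]


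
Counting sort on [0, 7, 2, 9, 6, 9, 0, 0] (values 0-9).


Input: [0, 7, 2, 9, 6, 9, 0, 0]
Counts: [3, 0, 1, 0, 0, 0, 1, 1, 0, 2]

Sorted: [0, 0, 0, 2, 6, 7, 9, 9]


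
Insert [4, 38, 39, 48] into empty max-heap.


Insert 4: [4]
Insert 38: [38, 4]
Insert 39: [39, 4, 38]
Insert 48: [48, 39, 38, 4]

Final heap: [48, 39, 38, 4]


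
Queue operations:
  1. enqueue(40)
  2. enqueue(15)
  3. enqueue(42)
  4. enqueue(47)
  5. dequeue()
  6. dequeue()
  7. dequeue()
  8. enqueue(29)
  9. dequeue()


enqueue(40) -> [40]
enqueue(15) -> [40, 15]
enqueue(42) -> [40, 15, 42]
enqueue(47) -> [40, 15, 42, 47]
dequeue()->40, [15, 42, 47]
dequeue()->15, [42, 47]
dequeue()->42, [47]
enqueue(29) -> [47, 29]
dequeue()->47, [29]

Final queue: [29]


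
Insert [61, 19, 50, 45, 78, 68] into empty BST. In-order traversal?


Insert 61: root
Insert 19: L from 61
Insert 50: L from 61 -> R from 19
Insert 45: L from 61 -> R from 19 -> L from 50
Insert 78: R from 61
Insert 68: R from 61 -> L from 78

In-order: [19, 45, 50, 61, 68, 78]


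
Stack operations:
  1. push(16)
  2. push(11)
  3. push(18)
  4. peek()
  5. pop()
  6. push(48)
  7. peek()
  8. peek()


push(16) -> [16]
push(11) -> [16, 11]
push(18) -> [16, 11, 18]
peek()->18
pop()->18, [16, 11]
push(48) -> [16, 11, 48]
peek()->48
peek()->48

Final stack: [16, 11, 48]


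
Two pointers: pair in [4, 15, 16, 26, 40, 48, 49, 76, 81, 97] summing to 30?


lo=0(4)+hi=9(97)=101
lo=0(4)+hi=8(81)=85
lo=0(4)+hi=7(76)=80
lo=0(4)+hi=6(49)=53
lo=0(4)+hi=5(48)=52
lo=0(4)+hi=4(40)=44
lo=0(4)+hi=3(26)=30

Yes: 4+26=30


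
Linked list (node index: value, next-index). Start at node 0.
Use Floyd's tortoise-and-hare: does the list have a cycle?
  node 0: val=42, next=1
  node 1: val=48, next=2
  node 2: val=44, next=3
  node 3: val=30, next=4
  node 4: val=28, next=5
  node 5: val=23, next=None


Floyd's tortoise (slow, +1) and hare (fast, +2):
  init: slow=0, fast=0
  step 1: slow=1, fast=2
  step 2: slow=2, fast=4
  step 3: fast 4->5->None, no cycle

Cycle: no


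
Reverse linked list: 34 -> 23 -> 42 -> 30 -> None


Step 1: curr=34, set curr.next=prev(None) | reversed so far: 34
Step 2: curr=23, set curr.next=prev(34) | reversed so far: 23 -> 34
Step 3: curr=42, set curr.next=prev(23) | reversed so far: 42 -> 23 -> 34
Step 4: curr=30, set curr.next=prev(42) | reversed so far: 30 -> 42 -> 23 -> 34

30 -> 42 -> 23 -> 34 -> None


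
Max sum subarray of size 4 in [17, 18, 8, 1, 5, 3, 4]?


[0:4]: 44
[1:5]: 32
[2:6]: 17
[3:7]: 13

Max: 44 at [0:4]


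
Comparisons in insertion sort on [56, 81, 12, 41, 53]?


Algorithm: insertion sort
Input: [56, 81, 12, 41, 53]
Sorted: [12, 41, 53, 56, 81]

9


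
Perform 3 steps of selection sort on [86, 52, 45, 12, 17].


Initial: [86, 52, 45, 12, 17]
Step 1: min=12 at 3
  Swap: [12, 52, 45, 86, 17]
Step 2: min=17 at 4
  Swap: [12, 17, 45, 86, 52]
Step 3: min=45 at 2
  Swap: [12, 17, 45, 86, 52]

After 3 steps: [12, 17, 45, 86, 52]


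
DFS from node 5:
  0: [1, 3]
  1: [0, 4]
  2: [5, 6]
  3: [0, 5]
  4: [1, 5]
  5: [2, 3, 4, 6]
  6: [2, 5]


Visit 5, push [6, 4, 3, 2]
Visit 2, push [6]
Visit 6, push []
Visit 3, push [0]
Visit 0, push [1]
Visit 1, push [4]
Visit 4, push []

DFS order: [5, 2, 6, 3, 0, 1, 4]


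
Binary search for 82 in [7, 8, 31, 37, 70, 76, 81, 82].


Step 1: lo=0, hi=7, mid=3, val=37
Step 2: lo=4, hi=7, mid=5, val=76
Step 3: lo=6, hi=7, mid=6, val=81
Step 4: lo=7, hi=7, mid=7, val=82

Found at index 7


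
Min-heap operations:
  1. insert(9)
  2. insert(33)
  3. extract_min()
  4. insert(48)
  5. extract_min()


insert(9) -> [9]
insert(33) -> [9, 33]
extract_min()->9, [33]
insert(48) -> [33, 48]
extract_min()->33, [48]

Final heap: [48]


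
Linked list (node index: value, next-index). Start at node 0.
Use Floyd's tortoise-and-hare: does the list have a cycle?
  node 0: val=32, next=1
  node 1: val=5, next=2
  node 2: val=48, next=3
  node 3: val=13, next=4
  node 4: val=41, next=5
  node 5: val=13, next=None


Floyd's tortoise (slow, +1) and hare (fast, +2):
  init: slow=0, fast=0
  step 1: slow=1, fast=2
  step 2: slow=2, fast=4
  step 3: fast 4->5->None, no cycle

Cycle: no


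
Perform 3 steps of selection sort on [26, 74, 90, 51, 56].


Initial: [26, 74, 90, 51, 56]
Step 1: min=26 at 0
  Swap: [26, 74, 90, 51, 56]
Step 2: min=51 at 3
  Swap: [26, 51, 90, 74, 56]
Step 3: min=56 at 4
  Swap: [26, 51, 56, 74, 90]

After 3 steps: [26, 51, 56, 74, 90]


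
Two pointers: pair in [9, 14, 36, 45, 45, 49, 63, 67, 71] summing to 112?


lo=0(9)+hi=8(71)=80
lo=1(14)+hi=8(71)=85
lo=2(36)+hi=8(71)=107
lo=3(45)+hi=8(71)=116
lo=3(45)+hi=7(67)=112

Yes: 45+67=112


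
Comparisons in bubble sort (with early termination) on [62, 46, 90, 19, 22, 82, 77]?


Algorithm: bubble sort (with early termination)
Input: [62, 46, 90, 19, 22, 82, 77]
Sorted: [19, 22, 46, 62, 77, 82, 90]

18


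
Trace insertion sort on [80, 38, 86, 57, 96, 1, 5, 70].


Initial: [80, 38, 86, 57, 96, 1, 5, 70]
Insert 38: [38, 80, 86, 57, 96, 1, 5, 70]
Insert 86: [38, 80, 86, 57, 96, 1, 5, 70]
Insert 57: [38, 57, 80, 86, 96, 1, 5, 70]
Insert 96: [38, 57, 80, 86, 96, 1, 5, 70]
Insert 1: [1, 38, 57, 80, 86, 96, 5, 70]
Insert 5: [1, 5, 38, 57, 80, 86, 96, 70]
Insert 70: [1, 5, 38, 57, 70, 80, 86, 96]

Sorted: [1, 5, 38, 57, 70, 80, 86, 96]


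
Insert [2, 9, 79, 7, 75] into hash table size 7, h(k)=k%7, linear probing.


Insert 2: h=2 -> slot 2
Insert 9: h=2, 1 probes -> slot 3
Insert 79: h=2, 2 probes -> slot 4
Insert 7: h=0 -> slot 0
Insert 75: h=5 -> slot 5

Table: [7, None, 2, 9, 79, 75, None]


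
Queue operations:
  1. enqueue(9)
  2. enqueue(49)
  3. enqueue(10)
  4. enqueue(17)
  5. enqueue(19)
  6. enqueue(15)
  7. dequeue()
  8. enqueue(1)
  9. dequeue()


enqueue(9) -> [9]
enqueue(49) -> [9, 49]
enqueue(10) -> [9, 49, 10]
enqueue(17) -> [9, 49, 10, 17]
enqueue(19) -> [9, 49, 10, 17, 19]
enqueue(15) -> [9, 49, 10, 17, 19, 15]
dequeue()->9, [49, 10, 17, 19, 15]
enqueue(1) -> [49, 10, 17, 19, 15, 1]
dequeue()->49, [10, 17, 19, 15, 1]

Final queue: [10, 17, 19, 15, 1]


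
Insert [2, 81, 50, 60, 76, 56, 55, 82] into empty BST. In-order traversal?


Insert 2: root
Insert 81: R from 2
Insert 50: R from 2 -> L from 81
Insert 60: R from 2 -> L from 81 -> R from 50
Insert 76: R from 2 -> L from 81 -> R from 50 -> R from 60
Insert 56: R from 2 -> L from 81 -> R from 50 -> L from 60
Insert 55: R from 2 -> L from 81 -> R from 50 -> L from 60 -> L from 56
Insert 82: R from 2 -> R from 81

In-order: [2, 50, 55, 56, 60, 76, 81, 82]


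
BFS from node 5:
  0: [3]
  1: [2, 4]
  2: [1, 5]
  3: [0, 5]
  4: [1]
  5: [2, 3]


Visit 5, enqueue [2, 3]
Visit 2, enqueue [1]
Visit 3, enqueue [0]
Visit 1, enqueue [4]
Visit 0, enqueue []
Visit 4, enqueue []

BFS order: [5, 2, 3, 1, 0, 4]
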